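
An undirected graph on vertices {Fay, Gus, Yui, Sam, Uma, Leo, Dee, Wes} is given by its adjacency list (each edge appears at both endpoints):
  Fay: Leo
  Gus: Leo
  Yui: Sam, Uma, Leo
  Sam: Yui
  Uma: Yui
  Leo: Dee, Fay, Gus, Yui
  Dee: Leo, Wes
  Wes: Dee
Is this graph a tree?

Yes

The graph has 8 vertices and 7 edges.
Connected and |E| = |V| - 1, which characterizes a tree.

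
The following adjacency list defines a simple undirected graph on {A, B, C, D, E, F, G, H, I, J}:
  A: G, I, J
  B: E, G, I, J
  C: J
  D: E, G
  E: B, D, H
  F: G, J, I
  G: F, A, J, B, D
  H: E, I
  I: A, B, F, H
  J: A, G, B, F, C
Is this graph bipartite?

A-G-J-A is an odd cycle (length 3), and a bipartite graph can contain only even cycles.

No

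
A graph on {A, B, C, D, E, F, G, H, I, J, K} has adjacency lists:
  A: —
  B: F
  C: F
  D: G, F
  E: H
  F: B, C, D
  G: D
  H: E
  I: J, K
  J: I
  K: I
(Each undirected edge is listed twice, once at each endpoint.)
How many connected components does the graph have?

Component: {A}
Component: {E, H}
Component: {I, J, K}
Component: {B, C, D, F, G}

4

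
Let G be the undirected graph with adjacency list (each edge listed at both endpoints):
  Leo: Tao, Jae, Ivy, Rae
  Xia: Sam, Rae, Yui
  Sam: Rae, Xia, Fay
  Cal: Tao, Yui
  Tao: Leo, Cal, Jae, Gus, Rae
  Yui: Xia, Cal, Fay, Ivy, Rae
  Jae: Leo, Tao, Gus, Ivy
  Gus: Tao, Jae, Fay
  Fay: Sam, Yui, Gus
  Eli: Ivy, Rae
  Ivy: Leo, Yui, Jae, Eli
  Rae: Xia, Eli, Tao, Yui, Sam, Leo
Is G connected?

A breadth-first search from Leo visits Leo, Rae, Ivy, Jae, Tao, Xia, Yui, Sam, Eli, Gus, Cal, Fay — all 12 vertices — so the graph is connected.

Yes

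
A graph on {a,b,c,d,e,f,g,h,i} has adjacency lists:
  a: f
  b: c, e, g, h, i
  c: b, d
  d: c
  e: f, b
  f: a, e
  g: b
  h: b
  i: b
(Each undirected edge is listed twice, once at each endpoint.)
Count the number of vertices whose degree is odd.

6

Degrees: a:1, b:5, c:2, d:1, e:2, f:2, g:1, h:1, i:1
Odd-degree vertices: a, b, d, g, h, i.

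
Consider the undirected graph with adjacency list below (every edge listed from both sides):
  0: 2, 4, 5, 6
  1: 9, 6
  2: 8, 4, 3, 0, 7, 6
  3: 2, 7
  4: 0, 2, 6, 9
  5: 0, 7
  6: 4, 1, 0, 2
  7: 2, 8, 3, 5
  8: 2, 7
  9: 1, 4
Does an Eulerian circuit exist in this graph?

Degrees: 0:4, 1:2, 2:6, 3:2, 4:4, 5:2, 6:4, 7:4, 8:2, 9:2
All degrees are even and the non-isolated vertices are connected — an Eulerian circuit exists.

Yes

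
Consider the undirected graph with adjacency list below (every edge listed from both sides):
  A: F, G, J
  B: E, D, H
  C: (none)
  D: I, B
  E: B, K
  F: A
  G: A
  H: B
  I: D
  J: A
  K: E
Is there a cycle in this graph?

No

|V| = 11, |E| = 8, number of components = 3.
A forest on 11 vertices with 3 components has exactly 8 edges, which matches — so no cycle.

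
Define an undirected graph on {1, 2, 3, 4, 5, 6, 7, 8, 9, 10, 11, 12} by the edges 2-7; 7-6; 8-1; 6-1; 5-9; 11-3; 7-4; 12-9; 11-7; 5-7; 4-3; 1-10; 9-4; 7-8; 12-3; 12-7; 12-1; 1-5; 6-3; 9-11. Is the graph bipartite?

Yes

Partition the vertices as {2, 4, 5, 6, 8, 10, 11, 12} vs {1, 3, 7, 9}. Each listed edge has one endpoint in each part, so the graph is bipartite.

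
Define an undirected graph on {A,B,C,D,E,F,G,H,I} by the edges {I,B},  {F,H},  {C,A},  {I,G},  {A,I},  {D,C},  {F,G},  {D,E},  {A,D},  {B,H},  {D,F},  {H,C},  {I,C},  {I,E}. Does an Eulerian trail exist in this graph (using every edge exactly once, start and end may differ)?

Degrees: A:3, B:2, C:4, D:4, E:2, F:3, G:2, H:3, I:5
Odd-degree vertices: A, F, H, I (4 total).
With 4 odd-degree vertices (more than two), no single trail can use every edge.

No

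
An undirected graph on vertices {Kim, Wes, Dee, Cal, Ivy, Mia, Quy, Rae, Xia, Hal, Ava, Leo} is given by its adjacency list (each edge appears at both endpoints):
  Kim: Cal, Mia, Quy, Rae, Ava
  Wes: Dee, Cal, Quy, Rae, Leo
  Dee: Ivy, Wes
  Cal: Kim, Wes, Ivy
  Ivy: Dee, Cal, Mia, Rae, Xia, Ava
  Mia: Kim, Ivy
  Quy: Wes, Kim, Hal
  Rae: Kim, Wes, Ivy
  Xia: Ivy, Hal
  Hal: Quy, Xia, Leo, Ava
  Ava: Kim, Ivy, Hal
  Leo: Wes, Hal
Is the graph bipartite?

Color {Dee, Cal, Mia, Quy, Rae, Xia, Ava, Leo} black and {Kim, Wes, Ivy, Hal} white. No edge joins two same-colored vertices, so the graph is bipartite.

Yes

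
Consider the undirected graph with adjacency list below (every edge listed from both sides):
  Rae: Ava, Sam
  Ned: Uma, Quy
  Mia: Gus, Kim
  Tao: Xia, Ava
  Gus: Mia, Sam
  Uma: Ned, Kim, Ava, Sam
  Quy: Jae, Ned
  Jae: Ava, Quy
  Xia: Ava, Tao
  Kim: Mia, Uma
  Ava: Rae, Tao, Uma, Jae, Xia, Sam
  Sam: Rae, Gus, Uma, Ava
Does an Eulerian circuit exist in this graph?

Yes

Degrees: Rae:2, Ned:2, Mia:2, Tao:2, Gus:2, Uma:4, Quy:2, Jae:2, Xia:2, Kim:2, Ava:6, Sam:4
All degrees are even and the non-isolated vertices are connected — an Eulerian circuit exists.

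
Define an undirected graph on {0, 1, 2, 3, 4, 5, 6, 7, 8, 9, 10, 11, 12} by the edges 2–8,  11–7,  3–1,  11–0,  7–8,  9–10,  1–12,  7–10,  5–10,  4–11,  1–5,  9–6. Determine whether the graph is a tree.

The graph has 13 vertices and 12 edges.
It is connected with exactly 12 edges, hence acyclic — it is a tree.

Yes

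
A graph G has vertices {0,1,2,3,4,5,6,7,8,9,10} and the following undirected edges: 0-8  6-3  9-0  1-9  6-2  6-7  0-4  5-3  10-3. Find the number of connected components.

Component: {0, 1, 4, 8, 9}
Component: {2, 3, 5, 6, 7, 10}

2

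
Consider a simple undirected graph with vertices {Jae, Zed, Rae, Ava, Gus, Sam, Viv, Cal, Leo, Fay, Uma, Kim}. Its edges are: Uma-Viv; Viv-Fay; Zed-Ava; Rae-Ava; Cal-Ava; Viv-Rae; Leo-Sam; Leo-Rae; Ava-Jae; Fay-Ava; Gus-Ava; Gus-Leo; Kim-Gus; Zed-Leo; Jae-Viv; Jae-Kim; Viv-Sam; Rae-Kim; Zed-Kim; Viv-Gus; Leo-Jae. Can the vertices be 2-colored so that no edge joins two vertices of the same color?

Yes

Partition the vertices as {Ava, Viv, Leo, Kim} vs {Jae, Zed, Rae, Gus, Sam, Cal, Fay, Uma}. Each listed edge has one endpoint in each part, so the graph is bipartite.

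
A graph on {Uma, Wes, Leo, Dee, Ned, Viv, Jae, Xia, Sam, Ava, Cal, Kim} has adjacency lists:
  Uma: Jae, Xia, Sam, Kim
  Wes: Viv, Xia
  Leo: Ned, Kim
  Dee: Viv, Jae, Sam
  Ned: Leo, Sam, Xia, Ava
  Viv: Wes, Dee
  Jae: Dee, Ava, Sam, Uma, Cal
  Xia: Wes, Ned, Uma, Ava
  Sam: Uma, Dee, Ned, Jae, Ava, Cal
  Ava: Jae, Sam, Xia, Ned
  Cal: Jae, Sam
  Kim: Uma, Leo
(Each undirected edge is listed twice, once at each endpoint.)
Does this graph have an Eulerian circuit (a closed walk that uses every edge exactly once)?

No

Degrees: Uma:4, Wes:2, Leo:2, Dee:3, Ned:4, Viv:2, Jae:5, Xia:4, Sam:6, Ava:4, Cal:2, Kim:2
Dee, Jae have odd degree; an Eulerian circuit needs every degree to be even, so none exists.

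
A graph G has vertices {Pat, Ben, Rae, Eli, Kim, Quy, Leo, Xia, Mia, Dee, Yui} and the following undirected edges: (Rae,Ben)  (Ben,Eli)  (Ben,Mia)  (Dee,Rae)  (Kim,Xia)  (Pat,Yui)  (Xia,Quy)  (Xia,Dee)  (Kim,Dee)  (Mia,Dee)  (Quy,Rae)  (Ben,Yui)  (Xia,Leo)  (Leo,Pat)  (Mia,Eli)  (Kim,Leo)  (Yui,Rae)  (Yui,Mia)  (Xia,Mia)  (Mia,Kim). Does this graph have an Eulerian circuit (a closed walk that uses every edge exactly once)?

No

Degrees: Pat:2, Ben:4, Rae:4, Eli:2, Kim:4, Quy:2, Leo:3, Xia:5, Mia:6, Dee:4, Yui:4
Vertices with odd degree: Leo, Xia. An Eulerian circuit requires all degrees even.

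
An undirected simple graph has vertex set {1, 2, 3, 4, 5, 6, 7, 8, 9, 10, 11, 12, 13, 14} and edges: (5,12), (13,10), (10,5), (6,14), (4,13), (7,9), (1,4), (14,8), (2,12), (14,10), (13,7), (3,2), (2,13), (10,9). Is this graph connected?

Component: {11}
Component: {1, 2, 3, 4, 5, 6, 7, 8, 9, 10, 12, 13, 14}
No edge joins these 2 groups, so the graph is disconnected.

No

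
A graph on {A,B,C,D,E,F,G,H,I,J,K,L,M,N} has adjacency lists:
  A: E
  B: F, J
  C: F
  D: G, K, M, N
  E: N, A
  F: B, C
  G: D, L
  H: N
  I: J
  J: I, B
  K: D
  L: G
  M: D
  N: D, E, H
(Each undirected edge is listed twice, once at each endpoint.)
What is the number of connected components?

2

Component: {B, C, F, I, J}
Component: {A, D, E, G, H, K, L, M, N}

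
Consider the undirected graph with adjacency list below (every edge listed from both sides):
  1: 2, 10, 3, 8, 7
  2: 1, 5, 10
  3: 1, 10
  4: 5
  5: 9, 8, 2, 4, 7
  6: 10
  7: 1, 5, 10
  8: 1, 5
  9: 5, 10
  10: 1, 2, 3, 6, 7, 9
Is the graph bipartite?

The cycle 7-1-10-7 has length 3, which is odd, so the graph is not bipartite.

No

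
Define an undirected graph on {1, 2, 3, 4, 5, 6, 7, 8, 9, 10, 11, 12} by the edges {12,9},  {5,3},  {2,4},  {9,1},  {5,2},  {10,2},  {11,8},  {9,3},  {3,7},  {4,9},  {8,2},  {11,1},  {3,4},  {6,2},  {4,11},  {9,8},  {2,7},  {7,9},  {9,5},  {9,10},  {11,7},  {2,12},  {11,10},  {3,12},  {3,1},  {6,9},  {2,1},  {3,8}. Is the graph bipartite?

9-3-12-9 is an odd cycle (length 3), and a bipartite graph can contain only even cycles.

No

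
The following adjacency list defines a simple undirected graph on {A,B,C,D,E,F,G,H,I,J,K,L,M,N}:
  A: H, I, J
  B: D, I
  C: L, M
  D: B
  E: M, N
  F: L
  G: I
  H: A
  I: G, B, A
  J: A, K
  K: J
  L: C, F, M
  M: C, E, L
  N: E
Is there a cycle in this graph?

Yes

The graph has 14 vertices, 13 edges, and 2 connected components.
Since 13 > 14 - 2, a cycle must exist; for instance C-L-M-C.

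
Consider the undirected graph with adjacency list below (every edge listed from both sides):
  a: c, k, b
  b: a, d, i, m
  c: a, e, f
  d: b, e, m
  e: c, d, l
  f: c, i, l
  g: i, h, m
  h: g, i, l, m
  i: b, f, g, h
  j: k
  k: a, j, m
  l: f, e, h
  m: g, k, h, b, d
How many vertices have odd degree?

Degrees: a:3, b:4, c:3, d:3, e:3, f:3, g:3, h:4, i:4, j:1, k:3, l:3, m:5
Odd-degree vertices: a, c, d, e, f, g, j, k, l, m.

10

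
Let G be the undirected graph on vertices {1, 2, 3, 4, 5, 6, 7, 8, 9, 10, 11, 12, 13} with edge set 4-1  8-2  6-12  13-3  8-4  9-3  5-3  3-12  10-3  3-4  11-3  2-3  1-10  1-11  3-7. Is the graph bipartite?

Yes

A valid 2-coloring puts {2, 4, 5, 7, 9, 10, 11, 12, 13} on one side and {1, 3, 6, 8} on the other; every edge crosses between the two sides.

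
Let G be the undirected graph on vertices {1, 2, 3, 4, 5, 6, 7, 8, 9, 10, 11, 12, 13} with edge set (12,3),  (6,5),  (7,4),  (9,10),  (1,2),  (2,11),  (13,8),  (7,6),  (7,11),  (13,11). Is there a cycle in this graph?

No

|V| = 13, |E| = 10, number of components = 3.
Since 10 = 13 - 3, the graph is a forest and contains no cycle.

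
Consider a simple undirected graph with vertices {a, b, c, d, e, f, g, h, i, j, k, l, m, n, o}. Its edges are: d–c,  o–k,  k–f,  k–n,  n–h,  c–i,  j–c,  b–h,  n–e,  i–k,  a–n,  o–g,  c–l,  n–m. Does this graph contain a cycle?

No

|V| = 15, |E| = 14, number of components = 1.
Since 14 = 15 - 1, the graph is a forest and contains no cycle.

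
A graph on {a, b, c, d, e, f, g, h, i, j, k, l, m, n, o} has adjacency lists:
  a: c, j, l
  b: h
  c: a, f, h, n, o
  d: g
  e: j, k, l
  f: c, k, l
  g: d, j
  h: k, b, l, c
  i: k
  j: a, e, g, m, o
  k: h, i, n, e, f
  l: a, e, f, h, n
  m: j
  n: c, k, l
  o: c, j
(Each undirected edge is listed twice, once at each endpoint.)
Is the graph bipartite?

A valid 2-coloring puts {b, c, d, j, k, l} on one side and {a, e, f, g, h, i, m, n, o} on the other; every edge crosses between the two sides.

Yes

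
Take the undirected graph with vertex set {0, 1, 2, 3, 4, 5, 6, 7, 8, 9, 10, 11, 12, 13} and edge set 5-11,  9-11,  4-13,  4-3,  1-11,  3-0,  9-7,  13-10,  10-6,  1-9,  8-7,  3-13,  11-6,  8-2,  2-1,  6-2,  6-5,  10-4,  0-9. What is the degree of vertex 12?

0

12 has no neighbors.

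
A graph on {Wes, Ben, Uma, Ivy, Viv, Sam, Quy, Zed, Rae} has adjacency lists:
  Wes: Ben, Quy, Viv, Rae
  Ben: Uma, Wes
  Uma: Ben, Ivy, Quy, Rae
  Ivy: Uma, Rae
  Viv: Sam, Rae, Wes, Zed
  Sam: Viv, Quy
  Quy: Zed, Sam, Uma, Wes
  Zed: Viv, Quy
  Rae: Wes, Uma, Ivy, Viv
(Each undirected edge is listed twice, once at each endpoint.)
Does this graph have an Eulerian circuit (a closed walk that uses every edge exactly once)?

Yes

Degrees: Wes:4, Ben:2, Uma:4, Ivy:2, Viv:4, Sam:2, Quy:4, Zed:2, Rae:4
Every vertex has even degree and the edges form a single connected piece, so an Eulerian circuit exists.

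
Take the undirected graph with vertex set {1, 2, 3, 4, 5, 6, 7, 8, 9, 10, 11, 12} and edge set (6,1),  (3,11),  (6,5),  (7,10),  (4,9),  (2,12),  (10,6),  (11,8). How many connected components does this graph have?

4

Component: {2, 12}
Component: {4, 9}
Component: {3, 8, 11}
Component: {1, 5, 6, 7, 10}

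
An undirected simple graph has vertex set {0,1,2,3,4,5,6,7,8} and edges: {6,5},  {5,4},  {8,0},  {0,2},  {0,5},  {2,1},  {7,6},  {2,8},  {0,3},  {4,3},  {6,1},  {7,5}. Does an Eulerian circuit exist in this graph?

Degrees: 0:4, 1:2, 2:3, 3:2, 4:2, 5:4, 6:3, 7:2, 8:2
Vertices with odd degree: 2, 6. An Eulerian circuit requires all degrees even.

No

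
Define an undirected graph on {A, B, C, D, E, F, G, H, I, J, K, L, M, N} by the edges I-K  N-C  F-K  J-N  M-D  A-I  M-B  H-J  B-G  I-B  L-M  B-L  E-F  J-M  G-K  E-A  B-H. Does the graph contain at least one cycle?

|V| = 14, |E| = 17, number of components = 1.
One cycle is B-H-J-M-L-B.

Yes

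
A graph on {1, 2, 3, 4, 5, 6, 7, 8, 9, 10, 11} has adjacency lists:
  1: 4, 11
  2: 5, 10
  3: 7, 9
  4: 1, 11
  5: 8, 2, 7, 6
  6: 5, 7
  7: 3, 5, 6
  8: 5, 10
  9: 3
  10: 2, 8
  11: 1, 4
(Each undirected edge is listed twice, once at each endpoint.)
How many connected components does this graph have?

2

Component: {1, 4, 11}
Component: {2, 3, 5, 6, 7, 8, 9, 10}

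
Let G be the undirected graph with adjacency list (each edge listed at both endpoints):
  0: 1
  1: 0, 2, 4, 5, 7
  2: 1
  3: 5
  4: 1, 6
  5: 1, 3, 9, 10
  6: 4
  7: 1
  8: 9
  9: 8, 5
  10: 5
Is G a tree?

Yes

|V| = 11, |E| = 10.
Connected and |E| = |V| - 1, which characterizes a tree.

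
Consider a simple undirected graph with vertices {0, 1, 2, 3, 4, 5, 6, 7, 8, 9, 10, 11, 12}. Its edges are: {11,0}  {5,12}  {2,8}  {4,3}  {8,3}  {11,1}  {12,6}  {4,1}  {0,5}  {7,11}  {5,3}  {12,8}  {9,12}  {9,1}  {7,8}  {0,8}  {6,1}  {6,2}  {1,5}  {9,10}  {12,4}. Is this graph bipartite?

Color {4, 5, 6, 8, 9, 11} black and {0, 1, 2, 3, 7, 10, 12} white. No edge joins two same-colored vertices, so the graph is bipartite.

Yes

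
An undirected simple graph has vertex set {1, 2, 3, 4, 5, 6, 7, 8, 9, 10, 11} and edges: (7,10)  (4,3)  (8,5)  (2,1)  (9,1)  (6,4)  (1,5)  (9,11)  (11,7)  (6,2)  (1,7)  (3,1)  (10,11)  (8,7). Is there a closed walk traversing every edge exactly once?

No

Degrees: 1:5, 2:2, 3:2, 4:2, 5:2, 6:2, 7:4, 8:2, 9:2, 10:2, 11:3
Vertices with odd degree: 1, 11. An Eulerian circuit requires all degrees even.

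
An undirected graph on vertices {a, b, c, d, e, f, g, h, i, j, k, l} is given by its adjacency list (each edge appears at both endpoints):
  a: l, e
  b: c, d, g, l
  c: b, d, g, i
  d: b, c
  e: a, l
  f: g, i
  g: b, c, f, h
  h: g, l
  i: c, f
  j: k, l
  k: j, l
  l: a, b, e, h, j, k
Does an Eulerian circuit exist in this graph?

Degrees: a:2, b:4, c:4, d:2, e:2, f:2, g:4, h:2, i:2, j:2, k:2, l:6
Every vertex has even degree and the edges form a single connected piece, so an Eulerian circuit exists.

Yes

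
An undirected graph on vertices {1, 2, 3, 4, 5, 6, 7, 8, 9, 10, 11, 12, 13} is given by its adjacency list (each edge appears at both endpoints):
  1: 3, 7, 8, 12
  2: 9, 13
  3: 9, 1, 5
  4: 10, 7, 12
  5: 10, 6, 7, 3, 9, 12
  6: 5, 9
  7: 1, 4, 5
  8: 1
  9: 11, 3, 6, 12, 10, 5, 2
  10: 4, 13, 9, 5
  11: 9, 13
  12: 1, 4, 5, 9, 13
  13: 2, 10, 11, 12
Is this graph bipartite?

No

9-5-10-9 is an odd cycle (length 3), and a bipartite graph can contain only even cycles.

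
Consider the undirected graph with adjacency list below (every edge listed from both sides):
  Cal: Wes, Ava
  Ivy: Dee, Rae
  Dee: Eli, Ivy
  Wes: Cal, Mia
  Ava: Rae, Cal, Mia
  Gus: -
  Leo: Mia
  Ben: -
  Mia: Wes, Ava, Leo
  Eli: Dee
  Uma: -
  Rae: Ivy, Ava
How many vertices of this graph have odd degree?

Degrees: Cal:2, Ivy:2, Dee:2, Wes:2, Ava:3, Gus:0, Leo:1, Ben:0, Mia:3, Eli:1, Uma:0, Rae:2
Odd-degree vertices: Ava, Leo, Mia, Eli.

4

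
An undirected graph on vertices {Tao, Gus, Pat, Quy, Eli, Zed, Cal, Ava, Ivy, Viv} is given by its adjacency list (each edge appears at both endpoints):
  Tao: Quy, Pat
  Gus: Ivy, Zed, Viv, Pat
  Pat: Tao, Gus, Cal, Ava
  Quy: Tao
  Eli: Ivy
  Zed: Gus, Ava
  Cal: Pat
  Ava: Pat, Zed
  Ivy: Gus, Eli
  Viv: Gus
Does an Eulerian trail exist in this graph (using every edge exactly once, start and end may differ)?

No

Degrees: Tao:2, Gus:4, Pat:4, Quy:1, Eli:1, Zed:2, Cal:1, Ava:2, Ivy:2, Viv:1
Odd-degree vertices: Quy, Eli, Cal, Viv (4 total).
With 4 odd-degree vertices (more than two), no single trail can use every edge.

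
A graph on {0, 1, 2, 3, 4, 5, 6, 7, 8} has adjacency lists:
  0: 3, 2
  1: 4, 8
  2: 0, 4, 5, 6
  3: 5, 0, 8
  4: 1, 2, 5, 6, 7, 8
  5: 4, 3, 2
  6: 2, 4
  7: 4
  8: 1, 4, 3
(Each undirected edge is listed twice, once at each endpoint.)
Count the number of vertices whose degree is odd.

Degrees: 0:2, 1:2, 2:4, 3:3, 4:6, 5:3, 6:2, 7:1, 8:3
Odd-degree vertices: 3, 5, 7, 8.

4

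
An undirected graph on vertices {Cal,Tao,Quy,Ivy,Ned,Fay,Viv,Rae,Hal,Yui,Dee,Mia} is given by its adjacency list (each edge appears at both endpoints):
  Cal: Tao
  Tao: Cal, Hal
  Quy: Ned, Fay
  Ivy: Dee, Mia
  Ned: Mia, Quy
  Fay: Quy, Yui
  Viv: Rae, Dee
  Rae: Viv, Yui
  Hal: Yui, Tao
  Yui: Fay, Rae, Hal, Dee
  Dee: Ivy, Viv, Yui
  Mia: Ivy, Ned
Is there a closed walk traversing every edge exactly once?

Degrees: Cal:1, Tao:2, Quy:2, Ivy:2, Ned:2, Fay:2, Viv:2, Rae:2, Hal:2, Yui:4, Dee:3, Mia:2
Vertices with odd degree: Cal, Dee. An Eulerian circuit requires all degrees even.

No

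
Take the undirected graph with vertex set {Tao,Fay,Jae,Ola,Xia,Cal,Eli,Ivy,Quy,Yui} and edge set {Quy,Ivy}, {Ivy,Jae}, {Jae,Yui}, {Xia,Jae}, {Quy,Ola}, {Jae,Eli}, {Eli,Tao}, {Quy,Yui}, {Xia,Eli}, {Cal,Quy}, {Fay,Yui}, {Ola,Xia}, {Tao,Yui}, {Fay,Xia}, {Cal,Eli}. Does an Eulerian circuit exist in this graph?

Yes

Degrees: Tao:2, Fay:2, Jae:4, Ola:2, Xia:4, Cal:2, Eli:4, Ivy:2, Quy:4, Yui:4
Every vertex has even degree and the edges form a single connected piece, so an Eulerian circuit exists.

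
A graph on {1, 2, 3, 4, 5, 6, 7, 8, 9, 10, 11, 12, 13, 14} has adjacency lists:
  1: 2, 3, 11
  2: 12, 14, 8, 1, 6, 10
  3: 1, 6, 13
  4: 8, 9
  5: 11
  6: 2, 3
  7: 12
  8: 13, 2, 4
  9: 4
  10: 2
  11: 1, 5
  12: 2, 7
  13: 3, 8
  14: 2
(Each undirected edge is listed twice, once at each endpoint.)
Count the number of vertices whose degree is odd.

8

Degrees: 1:3, 2:6, 3:3, 4:2, 5:1, 6:2, 7:1, 8:3, 9:1, 10:1, 11:2, 12:2, 13:2, 14:1
Odd-degree vertices: 1, 3, 5, 7, 8, 9, 10, 14.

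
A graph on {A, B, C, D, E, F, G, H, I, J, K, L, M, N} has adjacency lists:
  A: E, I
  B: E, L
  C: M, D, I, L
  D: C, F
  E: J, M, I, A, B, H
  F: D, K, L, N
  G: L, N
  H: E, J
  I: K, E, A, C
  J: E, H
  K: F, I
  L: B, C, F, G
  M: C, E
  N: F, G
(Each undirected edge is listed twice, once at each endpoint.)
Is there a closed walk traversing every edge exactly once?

Yes

Degrees: A:2, B:2, C:4, D:2, E:6, F:4, G:2, H:2, I:4, J:2, K:2, L:4, M:2, N:2
All degrees are even and the non-isolated vertices are connected — an Eulerian circuit exists.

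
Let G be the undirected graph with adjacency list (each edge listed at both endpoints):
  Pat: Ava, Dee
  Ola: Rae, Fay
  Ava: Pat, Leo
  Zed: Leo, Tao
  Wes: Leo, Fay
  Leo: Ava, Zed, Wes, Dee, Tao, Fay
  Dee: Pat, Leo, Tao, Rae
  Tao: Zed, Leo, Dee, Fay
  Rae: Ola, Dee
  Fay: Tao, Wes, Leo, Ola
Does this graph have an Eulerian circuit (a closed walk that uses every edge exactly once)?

Degrees: Pat:2, Ola:2, Ava:2, Zed:2, Wes:2, Leo:6, Dee:4, Tao:4, Rae:2, Fay:4
Every vertex has even degree and the edges form a single connected piece, so an Eulerian circuit exists.

Yes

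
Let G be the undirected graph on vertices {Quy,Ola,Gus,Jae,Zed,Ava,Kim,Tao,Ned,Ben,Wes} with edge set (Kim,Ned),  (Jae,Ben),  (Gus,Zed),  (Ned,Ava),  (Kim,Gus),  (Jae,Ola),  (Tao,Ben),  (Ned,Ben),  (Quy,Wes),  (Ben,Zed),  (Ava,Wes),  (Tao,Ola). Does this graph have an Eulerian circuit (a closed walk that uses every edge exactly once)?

No

Degrees: Quy:1, Ola:2, Gus:2, Jae:2, Zed:2, Ava:2, Kim:2, Tao:2, Ned:3, Ben:4, Wes:2
Quy, Ned have odd degree; an Eulerian circuit needs every degree to be even, so none exists.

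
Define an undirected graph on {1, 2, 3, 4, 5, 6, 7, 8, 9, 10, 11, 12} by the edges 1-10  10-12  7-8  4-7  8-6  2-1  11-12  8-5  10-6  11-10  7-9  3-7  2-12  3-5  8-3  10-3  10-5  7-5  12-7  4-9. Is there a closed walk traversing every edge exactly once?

Yes

Degrees: 1:2, 2:2, 3:4, 4:2, 5:4, 6:2, 7:6, 8:4, 9:2, 10:6, 11:2, 12:4
All degrees are even and the non-isolated vertices are connected — an Eulerian circuit exists.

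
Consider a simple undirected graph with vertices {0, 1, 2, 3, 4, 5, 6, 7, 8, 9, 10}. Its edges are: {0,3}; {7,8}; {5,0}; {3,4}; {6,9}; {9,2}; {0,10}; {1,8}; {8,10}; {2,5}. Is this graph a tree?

Yes

|V| = 11, |E| = 10.
It is connected with exactly 10 edges, hence acyclic — it is a tree.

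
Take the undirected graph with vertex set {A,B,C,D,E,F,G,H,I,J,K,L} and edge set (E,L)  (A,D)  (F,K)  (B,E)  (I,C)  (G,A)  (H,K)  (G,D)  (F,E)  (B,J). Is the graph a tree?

No

The graph has 12 vertices and 10 edges.
It splits into 3 components, so it cannot be a tree.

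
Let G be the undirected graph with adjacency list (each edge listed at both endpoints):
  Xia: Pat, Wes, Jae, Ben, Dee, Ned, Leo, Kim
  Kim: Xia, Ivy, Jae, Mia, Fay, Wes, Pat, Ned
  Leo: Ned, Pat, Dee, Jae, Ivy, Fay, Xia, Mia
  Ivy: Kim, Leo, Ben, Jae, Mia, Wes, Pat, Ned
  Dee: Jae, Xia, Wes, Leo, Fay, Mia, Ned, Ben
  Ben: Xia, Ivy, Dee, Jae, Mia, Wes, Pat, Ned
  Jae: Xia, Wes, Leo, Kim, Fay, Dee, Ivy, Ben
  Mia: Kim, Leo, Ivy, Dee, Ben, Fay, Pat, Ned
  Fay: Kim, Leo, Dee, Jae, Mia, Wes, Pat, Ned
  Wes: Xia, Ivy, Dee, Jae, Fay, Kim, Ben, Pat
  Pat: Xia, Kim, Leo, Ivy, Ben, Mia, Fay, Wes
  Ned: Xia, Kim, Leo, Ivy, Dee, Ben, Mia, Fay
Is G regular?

Degrees: Xia:8, Kim:8, Leo:8, Ivy:8, Dee:8, Ben:8, Jae:8, Mia:8, Fay:8, Wes:8, Pat:8, Ned:8
Every vertex has degree 8, so the graph is 8-regular.

Yes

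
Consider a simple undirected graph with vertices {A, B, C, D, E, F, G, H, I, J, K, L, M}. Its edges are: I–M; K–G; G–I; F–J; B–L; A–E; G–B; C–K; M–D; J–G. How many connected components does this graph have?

3

Component: {H}
Component: {A, E}
Component: {B, C, D, F, G, I, J, K, L, M}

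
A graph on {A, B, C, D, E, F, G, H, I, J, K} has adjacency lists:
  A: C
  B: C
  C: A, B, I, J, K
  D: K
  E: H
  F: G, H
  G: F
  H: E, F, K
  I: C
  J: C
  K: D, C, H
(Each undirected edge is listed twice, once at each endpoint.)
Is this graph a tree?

Yes

|V| = 11, |E| = 10.
Connected and |E| = |V| - 1, which characterizes a tree.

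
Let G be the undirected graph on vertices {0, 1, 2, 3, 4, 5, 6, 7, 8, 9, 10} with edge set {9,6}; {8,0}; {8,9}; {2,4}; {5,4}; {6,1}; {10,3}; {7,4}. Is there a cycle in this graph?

No

The graph has 11 vertices, 8 edges, and 3 connected components.
Since 8 = 11 - 3, the graph is a forest and contains no cycle.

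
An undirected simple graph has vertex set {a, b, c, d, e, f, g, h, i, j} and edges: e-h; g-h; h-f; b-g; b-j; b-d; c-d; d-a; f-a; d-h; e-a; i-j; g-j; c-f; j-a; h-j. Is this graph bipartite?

No

b-g-j-b is an odd cycle (length 3), and a bipartite graph can contain only even cycles.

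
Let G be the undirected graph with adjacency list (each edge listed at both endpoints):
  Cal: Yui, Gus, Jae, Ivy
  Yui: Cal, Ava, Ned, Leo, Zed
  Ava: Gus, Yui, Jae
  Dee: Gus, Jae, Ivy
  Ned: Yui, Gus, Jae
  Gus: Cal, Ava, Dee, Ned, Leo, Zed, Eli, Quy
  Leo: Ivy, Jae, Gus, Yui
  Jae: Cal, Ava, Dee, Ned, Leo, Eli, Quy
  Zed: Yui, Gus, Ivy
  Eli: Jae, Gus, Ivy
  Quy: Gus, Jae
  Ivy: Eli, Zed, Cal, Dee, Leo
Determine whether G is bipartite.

Color {Yui, Gus, Jae, Ivy} black and {Cal, Ava, Dee, Ned, Leo, Zed, Eli, Quy} white. No edge joins two same-colored vertices, so the graph is bipartite.

Yes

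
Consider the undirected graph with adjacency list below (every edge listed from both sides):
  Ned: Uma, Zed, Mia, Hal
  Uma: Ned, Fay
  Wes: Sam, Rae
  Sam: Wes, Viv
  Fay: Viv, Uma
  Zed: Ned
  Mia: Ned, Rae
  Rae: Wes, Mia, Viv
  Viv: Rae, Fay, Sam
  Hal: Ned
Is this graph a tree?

|V| = 10, |E| = 11.
A tree on 10 vertices has exactly 9 edges; this graph has 11, so it contains a cycle and is not a tree.

No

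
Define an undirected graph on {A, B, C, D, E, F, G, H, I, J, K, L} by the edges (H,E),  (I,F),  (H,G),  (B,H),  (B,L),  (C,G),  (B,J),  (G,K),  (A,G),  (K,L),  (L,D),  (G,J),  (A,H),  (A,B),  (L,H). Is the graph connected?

No

Component: {F, I}
Component: {A, B, C, D, E, G, H, J, K, L}
There are 2 separate components, so the graph is not connected.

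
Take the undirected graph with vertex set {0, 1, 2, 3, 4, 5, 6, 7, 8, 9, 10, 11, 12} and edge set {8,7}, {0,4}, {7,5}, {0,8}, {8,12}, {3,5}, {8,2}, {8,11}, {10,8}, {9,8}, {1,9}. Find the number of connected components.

2

Component: {6}
Component: {0, 1, 2, 3, 4, 5, 7, 8, 9, 10, 11, 12}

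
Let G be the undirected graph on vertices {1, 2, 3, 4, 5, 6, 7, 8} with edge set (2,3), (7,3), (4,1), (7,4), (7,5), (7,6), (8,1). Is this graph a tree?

Yes

The graph has 8 vertices and 7 edges.
It is connected with exactly 7 edges, hence acyclic — it is a tree.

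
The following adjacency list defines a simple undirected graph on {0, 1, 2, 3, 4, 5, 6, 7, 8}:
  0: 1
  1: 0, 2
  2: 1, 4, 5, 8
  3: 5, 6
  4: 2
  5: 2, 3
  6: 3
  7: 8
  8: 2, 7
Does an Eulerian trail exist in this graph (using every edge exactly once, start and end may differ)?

No

Degrees: 0:1, 1:2, 2:4, 3:2, 4:1, 5:2, 6:1, 7:1, 8:2
Odd-degree vertices: 0, 4, 6, 7 (4 total).
With 4 odd-degree vertices (more than two), no single trail can use every edge.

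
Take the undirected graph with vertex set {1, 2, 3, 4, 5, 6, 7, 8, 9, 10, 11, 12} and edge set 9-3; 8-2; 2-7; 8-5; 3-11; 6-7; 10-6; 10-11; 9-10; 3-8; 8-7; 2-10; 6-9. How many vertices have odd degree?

6

Degrees: 1:0, 2:3, 3:3, 4:0, 5:1, 6:3, 7:3, 8:4, 9:3, 10:4, 11:2, 12:0
Odd-degree vertices: 2, 3, 5, 6, 7, 9.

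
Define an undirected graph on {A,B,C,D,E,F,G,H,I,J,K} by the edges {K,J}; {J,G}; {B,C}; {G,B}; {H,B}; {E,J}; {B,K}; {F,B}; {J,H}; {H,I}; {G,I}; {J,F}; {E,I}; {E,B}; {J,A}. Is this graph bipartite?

Yes

Color {B, D, I, J} black and {A, C, E, F, G, H, K} white. No edge joins two same-colored vertices, so the graph is bipartite.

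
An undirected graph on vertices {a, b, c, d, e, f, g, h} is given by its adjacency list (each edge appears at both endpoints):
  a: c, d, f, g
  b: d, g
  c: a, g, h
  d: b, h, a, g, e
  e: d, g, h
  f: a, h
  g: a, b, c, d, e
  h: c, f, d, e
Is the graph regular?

No

Degrees: a:4, b:2, c:3, d:5, e:3, f:2, g:5, h:4
Vertex b has degree 2 while d has degree 5, so the graph is not regular.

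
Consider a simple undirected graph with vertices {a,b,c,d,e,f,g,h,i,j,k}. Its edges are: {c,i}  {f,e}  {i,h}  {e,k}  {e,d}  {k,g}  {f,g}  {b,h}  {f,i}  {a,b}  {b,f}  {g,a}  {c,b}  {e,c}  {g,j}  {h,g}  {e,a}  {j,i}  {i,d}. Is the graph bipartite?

Yes

A valid 2-coloring puts {b, e, g, i} on one side and {a, c, d, f, h, j, k} on the other; every edge crosses between the two sides.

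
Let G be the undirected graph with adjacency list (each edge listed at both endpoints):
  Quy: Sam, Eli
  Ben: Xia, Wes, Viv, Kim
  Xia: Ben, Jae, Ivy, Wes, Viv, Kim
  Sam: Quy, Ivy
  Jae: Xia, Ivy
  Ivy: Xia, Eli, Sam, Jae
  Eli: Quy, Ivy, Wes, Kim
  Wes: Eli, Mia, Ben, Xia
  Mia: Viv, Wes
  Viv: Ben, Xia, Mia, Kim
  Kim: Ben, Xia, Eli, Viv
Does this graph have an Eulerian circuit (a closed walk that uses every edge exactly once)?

Yes

Degrees: Quy:2, Ben:4, Xia:6, Sam:2, Jae:2, Ivy:4, Eli:4, Wes:4, Mia:2, Viv:4, Kim:4
All degrees are even and the non-isolated vertices are connected — an Eulerian circuit exists.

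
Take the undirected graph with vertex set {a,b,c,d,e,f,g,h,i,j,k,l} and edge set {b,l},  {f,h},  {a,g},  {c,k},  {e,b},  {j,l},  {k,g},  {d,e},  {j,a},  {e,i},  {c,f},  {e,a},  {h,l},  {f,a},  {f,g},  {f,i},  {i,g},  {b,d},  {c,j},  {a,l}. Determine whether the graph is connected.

Yes

A breadth-first search from a visits a, f, e, j, l, g, h, i, c, d, b, k — all 12 vertices — so the graph is connected.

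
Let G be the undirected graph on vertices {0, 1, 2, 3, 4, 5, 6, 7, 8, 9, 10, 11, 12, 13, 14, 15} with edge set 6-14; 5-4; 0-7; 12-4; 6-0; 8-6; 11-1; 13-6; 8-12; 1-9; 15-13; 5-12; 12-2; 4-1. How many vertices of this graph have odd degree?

Degrees: 0:2, 1:3, 2:1, 3:0, 4:3, 5:2, 6:4, 7:1, 8:2, 9:1, 10:0, 11:1, 12:4, 13:2, 14:1, 15:1
Odd-degree vertices: 1, 2, 4, 7, 9, 11, 14, 15.

8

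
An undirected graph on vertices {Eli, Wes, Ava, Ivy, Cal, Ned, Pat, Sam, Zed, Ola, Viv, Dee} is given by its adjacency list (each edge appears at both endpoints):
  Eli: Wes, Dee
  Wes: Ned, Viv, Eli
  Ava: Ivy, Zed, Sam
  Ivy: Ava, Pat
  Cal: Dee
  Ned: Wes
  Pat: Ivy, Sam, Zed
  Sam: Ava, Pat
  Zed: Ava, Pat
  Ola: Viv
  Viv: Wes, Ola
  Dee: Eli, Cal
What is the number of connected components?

Component: {Ava, Ivy, Pat, Sam, Zed}
Component: {Eli, Wes, Cal, Ned, Ola, Viv, Dee}

2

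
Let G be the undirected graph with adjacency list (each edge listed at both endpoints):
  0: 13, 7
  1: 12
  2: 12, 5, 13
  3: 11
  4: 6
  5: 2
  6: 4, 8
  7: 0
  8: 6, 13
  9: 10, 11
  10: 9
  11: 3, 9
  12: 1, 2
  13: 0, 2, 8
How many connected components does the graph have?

Component: {3, 9, 10, 11}
Component: {0, 1, 2, 4, 5, 6, 7, 8, 12, 13}

2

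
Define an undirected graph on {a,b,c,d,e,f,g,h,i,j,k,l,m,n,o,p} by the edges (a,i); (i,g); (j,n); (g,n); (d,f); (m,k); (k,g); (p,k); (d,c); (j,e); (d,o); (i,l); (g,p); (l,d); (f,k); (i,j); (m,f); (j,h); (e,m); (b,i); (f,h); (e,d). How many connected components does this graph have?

1

Component: {a, b, c, d, e, f, g, h, i, j, k, l, m, n, o, p}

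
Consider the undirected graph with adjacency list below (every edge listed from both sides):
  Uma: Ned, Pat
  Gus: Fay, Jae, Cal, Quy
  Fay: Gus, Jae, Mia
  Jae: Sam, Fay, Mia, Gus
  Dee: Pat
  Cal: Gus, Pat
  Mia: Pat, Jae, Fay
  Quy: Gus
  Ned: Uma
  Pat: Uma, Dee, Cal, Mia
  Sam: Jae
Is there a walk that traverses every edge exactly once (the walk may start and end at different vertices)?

Degrees: Uma:2, Gus:4, Fay:3, Jae:4, Dee:1, Cal:2, Mia:3, Quy:1, Ned:1, Pat:4, Sam:1
Odd-degree vertices: Fay, Dee, Mia, Quy, Ned, Sam (6 total).
An Eulerian trail requires 0 or 2 odd-degree vertices; here there are 6.

No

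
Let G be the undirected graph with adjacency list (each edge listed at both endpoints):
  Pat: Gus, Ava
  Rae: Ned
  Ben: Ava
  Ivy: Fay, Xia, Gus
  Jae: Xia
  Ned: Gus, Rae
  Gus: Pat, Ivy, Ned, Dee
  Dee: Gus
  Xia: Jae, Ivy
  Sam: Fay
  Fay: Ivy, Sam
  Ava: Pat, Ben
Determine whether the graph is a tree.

Yes

|V| = 12, |E| = 11.
Connected and |E| = |V| - 1, which characterizes a tree.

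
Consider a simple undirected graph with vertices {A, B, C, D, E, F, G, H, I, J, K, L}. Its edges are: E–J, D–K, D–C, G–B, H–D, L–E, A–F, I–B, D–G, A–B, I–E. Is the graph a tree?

Yes

The graph has 12 vertices and 11 edges.
Connected and |E| = |V| - 1, which characterizes a tree.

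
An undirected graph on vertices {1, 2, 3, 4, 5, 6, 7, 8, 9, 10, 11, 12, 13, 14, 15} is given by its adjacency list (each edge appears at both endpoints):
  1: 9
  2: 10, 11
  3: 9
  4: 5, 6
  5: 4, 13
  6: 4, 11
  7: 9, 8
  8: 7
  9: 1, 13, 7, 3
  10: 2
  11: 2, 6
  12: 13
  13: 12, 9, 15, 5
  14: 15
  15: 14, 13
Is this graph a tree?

The graph has 15 vertices and 14 edges.
Connected and |E| = |V| - 1, which characterizes a tree.

Yes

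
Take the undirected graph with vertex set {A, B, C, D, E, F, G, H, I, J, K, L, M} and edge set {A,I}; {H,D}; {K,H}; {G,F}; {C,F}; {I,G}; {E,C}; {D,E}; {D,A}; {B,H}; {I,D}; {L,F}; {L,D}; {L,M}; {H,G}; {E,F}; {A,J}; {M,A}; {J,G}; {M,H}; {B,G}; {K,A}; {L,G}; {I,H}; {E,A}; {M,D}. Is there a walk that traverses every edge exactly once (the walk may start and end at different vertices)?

Yes

Degrees: A:6, B:2, C:2, D:6, E:4, F:4, G:6, H:6, I:4, J:2, K:2, L:4, M:4
Odd-degree vertices: none (0 total).
The non-isolated vertices are connected and exactly 0 have odd degree, so an Eulerian trail exists.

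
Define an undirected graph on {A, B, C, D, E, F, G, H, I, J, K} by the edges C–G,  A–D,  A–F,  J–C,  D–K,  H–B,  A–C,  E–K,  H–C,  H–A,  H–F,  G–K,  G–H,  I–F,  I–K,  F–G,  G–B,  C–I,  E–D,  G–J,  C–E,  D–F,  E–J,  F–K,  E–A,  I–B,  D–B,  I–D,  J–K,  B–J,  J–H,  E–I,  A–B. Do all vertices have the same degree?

Degrees: A:6, B:6, C:6, D:6, E:6, F:6, G:6, H:6, I:6, J:6, K:6
All degrees equal 6; the graph is regular.

Yes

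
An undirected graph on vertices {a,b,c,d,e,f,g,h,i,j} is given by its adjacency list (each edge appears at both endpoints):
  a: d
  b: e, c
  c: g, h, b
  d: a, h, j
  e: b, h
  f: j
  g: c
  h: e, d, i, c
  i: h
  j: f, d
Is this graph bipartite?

Color {c, d, e, f, i} black and {a, b, g, h, j} white. No edge joins two same-colored vertices, so the graph is bipartite.

Yes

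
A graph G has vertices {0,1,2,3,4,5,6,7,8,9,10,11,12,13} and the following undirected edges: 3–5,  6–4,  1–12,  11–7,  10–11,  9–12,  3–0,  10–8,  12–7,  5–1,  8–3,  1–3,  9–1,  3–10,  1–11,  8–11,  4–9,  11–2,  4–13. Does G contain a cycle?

Yes

|V| = 14, |E| = 19, number of components = 1.
Since 19 > 14 - 1, a cycle must exist; for instance 3-10-11-7-12-1-3.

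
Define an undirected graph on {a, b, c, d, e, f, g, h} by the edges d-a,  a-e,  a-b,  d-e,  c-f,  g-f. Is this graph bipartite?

The cycle a-d-e-a has length 3, which is odd, so the graph is not bipartite.

No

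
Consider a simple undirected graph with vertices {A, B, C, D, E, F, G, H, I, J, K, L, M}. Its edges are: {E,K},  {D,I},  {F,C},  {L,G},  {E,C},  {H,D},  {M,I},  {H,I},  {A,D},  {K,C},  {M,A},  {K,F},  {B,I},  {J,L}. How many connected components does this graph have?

Component: {G, J, L}
Component: {C, E, F, K}
Component: {A, B, D, H, I, M}

3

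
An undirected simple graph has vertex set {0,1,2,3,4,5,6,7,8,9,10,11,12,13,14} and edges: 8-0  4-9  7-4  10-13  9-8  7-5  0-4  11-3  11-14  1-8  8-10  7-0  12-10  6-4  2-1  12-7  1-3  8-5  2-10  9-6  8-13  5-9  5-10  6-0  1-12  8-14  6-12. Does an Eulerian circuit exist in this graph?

No

Degrees: 0:4, 1:4, 2:2, 3:2, 4:4, 5:4, 6:4, 7:4, 8:7, 9:4, 10:5, 11:2, 12:4, 13:2, 14:2
8, 10 have odd degree; an Eulerian circuit needs every degree to be even, so none exists.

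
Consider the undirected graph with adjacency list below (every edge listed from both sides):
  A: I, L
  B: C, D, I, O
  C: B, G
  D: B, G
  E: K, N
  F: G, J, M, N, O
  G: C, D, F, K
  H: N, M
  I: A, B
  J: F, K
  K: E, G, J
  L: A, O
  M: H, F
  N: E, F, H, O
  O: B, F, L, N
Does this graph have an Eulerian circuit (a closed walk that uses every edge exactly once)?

Degrees: A:2, B:4, C:2, D:2, E:2, F:5, G:4, H:2, I:2, J:2, K:3, L:2, M:2, N:4, O:4
F, K have odd degree; an Eulerian circuit needs every degree to be even, so none exists.

No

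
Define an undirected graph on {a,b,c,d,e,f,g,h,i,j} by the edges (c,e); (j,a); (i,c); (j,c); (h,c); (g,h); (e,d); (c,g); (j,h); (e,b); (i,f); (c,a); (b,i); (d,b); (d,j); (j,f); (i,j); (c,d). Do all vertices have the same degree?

Degrees: a:2, b:3, c:7, d:4, e:3, f:2, g:2, h:3, i:4, j:6
Degrees are not all equal (e.g. deg(a)=2 but deg(c)=7); not regular.

No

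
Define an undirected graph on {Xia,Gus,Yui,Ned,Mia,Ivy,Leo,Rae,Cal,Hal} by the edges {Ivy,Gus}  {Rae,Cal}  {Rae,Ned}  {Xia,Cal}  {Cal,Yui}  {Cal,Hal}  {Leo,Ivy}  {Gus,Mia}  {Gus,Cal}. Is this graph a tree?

The graph has 10 vertices and 9 edges.
Connected and |E| = |V| - 1, which characterizes a tree.

Yes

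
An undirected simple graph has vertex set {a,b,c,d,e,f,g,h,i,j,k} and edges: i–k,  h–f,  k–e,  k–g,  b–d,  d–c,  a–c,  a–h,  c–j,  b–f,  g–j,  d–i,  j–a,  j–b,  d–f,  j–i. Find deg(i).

3

Neighbors of i: d, j, k.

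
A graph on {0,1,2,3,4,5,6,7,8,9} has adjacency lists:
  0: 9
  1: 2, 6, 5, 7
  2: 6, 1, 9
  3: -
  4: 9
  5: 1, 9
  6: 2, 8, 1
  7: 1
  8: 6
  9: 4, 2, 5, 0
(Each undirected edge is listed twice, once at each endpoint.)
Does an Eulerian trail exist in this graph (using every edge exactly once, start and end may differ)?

Degrees: 0:1, 1:4, 2:3, 3:0, 4:1, 5:2, 6:3, 7:1, 8:1, 9:4
Odd-degree vertices: 0, 2, 4, 6, 7, 8 (6 total).
With 6 odd-degree vertices (more than two), no single trail can use every edge.

No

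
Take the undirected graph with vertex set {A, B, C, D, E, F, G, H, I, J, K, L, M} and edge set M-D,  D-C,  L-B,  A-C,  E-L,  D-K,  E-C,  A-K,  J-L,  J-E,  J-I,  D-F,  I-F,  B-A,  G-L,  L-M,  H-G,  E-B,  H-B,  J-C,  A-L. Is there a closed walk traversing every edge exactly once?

Degrees: A:4, B:4, C:4, D:4, E:4, F:2, G:2, H:2, I:2, J:4, K:2, L:6, M:2
Every vertex has even degree and the edges form a single connected piece, so an Eulerian circuit exists.

Yes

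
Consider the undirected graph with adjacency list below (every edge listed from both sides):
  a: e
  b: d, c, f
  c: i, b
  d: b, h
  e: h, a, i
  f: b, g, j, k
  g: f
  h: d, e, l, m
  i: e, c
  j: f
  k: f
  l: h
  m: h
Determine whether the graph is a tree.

No

The graph has 13 vertices and 13 edges.
A tree on 13 vertices has exactly 12 edges; this graph has 13, so it contains a cycle and is not a tree.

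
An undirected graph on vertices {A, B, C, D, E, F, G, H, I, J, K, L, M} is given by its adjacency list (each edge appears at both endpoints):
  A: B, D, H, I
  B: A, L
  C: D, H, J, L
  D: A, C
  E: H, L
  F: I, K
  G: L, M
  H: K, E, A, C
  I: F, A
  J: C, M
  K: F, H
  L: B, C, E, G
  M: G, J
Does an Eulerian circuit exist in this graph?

Yes

Degrees: A:4, B:2, C:4, D:2, E:2, F:2, G:2, H:4, I:2, J:2, K:2, L:4, M:2
Every vertex has even degree and the edges form a single connected piece, so an Eulerian circuit exists.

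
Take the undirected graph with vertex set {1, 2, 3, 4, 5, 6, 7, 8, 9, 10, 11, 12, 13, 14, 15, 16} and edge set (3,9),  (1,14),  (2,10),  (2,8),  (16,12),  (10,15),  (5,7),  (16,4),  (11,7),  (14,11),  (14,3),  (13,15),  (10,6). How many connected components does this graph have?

3

Component: {4, 12, 16}
Component: {2, 6, 8, 10, 13, 15}
Component: {1, 3, 5, 7, 9, 11, 14}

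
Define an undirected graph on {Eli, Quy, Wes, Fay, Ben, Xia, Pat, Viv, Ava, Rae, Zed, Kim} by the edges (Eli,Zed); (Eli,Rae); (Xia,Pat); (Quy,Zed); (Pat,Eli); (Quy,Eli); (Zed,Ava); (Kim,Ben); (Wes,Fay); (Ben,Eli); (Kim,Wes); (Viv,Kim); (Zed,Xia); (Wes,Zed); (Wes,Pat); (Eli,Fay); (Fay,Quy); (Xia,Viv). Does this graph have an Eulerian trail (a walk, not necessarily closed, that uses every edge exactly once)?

No

Degrees: Eli:6, Quy:3, Wes:4, Fay:3, Ben:2, Xia:3, Pat:3, Viv:2, Ava:1, Rae:1, Zed:5, Kim:3
Odd-degree vertices: Quy, Fay, Xia, Pat, Ava, Rae, Zed, Kim (8 total).
An Eulerian trail requires 0 or 2 odd-degree vertices; here there are 8.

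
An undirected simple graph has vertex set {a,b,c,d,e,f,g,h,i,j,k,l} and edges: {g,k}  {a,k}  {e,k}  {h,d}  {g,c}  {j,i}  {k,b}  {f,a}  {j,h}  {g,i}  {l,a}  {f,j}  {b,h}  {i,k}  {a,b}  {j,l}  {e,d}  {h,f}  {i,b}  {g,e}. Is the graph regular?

Degrees: a:4, b:4, c:1, d:2, e:3, f:3, g:4, h:4, i:4, j:4, k:5, l:2
Degrees are not all equal (e.g. deg(c)=1 but deg(k)=5); not regular.

No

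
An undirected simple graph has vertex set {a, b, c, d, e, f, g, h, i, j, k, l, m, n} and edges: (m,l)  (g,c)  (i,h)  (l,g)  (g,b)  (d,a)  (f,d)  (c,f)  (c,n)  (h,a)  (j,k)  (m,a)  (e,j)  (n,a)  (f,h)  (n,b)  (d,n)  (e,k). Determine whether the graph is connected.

No

Component: {e, j, k}
Component: {a, b, c, d, f, g, h, i, l, m, n}
No edge joins these 2 groups, so the graph is disconnected.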